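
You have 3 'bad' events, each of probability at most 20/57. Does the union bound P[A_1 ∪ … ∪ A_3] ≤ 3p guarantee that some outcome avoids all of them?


Union bound: P[∪_{i=1}^{3} A_i] ≤ Σ_i P[A_i] ≤ 3·p = 3·(20/57) = 20/19.
Numerically: 20/19 ≈ 1.053.
Is 20/19 < 1? NO.
Since the bound 20/19 is ≥ 1, the union bound is uninformative here; it does NOT by itself certify existence.

3·p = 20/19 ≈ 1.053; existence NOT certified by the union bound.


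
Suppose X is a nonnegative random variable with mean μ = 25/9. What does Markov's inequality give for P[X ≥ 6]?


μ = E[X] = 25/9, a = 6.
Markov: P[X ≥ 6] ≤ μ/a = (25/9)/6 = 25/54.
Numerically: ≈ 0.462963.
(Since a = 6 > μ = 2.777778, the bound 25/54 is < 1 and informative.)

P[X ≥ 6] ≤ 25/54 ≈ 0.462963.


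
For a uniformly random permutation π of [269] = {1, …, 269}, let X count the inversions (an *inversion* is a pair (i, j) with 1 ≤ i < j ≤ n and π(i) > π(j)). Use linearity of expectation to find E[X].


Write X = Σ X_I over the C(269, 2) = 36046 pairs i < j, with X_I the indicator of one inversion.
There are 36046 indicators.
For each fixed pair i < j, the values π(i) and π(j) are two distinct elements of {1, …, 269} in uniformly random order; by symmetry P[π(i) > π(j)] = 1/2.
By linearity: E[X] = 36046 · (1/2) = C(269, 2) · (1/2) = 36046/2 = 18023 ≈ 18023.00000.

E[X] = 18023 = 18023.00000.


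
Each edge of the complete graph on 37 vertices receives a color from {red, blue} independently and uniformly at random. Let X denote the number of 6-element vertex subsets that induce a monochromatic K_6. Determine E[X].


Let X = Σ_S X_S over the C(37, 6) = 2324784 subsets S of size 6, where X_S = 1 if the K_6 on S is monochromatic.
For a fixed S, the K_6 on S has C(6, 2) = 15 edges. P[all 15 edges red] = (1/2)^15, and likewise for blue, so P[monochromatic] = 2·(1/2)^15 = 2^{1 − 15} = 1/16384.
By linearity of expectation: E[X] = C(37, 6) · 2^{1 − 15} = 2324784 · 1/16384 = 145299/1024.
Numerically: E[X] ≈ 141.89355.

E[X] = C(37,6)·2^(1−C(6,2)) = 145299/1024 ≈ 141.89355.


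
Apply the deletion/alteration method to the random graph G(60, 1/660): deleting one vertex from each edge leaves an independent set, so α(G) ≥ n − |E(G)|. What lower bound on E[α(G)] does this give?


E[|E(G)|] = C(60, 2)·p = 1770 · (1/660) = 59/22.
E[α(G)] ≥ n − E[|E(G)|] = 60 − 59/22 = 1261/22.
Numerically: ≈ 57.318.
(This is only a lower bound; the true E[α(G)] may be larger.)

E[α(G)] ≥ 1261/22 ≈ 57.318.


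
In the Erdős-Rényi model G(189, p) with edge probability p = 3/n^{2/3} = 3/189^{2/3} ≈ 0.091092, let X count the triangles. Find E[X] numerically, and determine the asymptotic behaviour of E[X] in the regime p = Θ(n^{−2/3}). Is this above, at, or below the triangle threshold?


Number of potential triangles: C(189, 3) = 1107414.
Each occurs with probability p³ ≈ (0.091092)³ ≈ 7.55857899e-04.
By linearity: E[X] = C(189, 3)·p³ ≈ 1107414 · 7.55857899e-04 ≈ 837.047619.
Since α = 2/3 < 1, p = c/n^{2/3} ≫ 1/n is above the triangle threshold p ~ 1/n. Asymptotically E[X] ~ (c³/6)·n^{3(1−α)} = (3³/6)·n^{1} → ∞; triangles are abundant w.h.p.

E[X] ≈ 837.047619; in regime p = Θ(1/n^{2/3}) E[X] diverges (above the triangle threshold p ~ 1/n).


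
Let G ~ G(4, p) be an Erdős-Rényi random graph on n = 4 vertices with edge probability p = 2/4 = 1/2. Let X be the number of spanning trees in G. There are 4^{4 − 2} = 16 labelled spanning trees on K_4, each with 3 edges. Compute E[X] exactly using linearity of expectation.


K_4 has 4^{4 − 2} = 16 labelled spanning trees.
For each such spanning tree H, let X_H = 1 if all 3 edges of H are present in G. Then P[X_H = 1] = p^{3} = (1/2)^{3} = 1/8.
By linearity: E[X] = Σ_H E[X_H] = 16 · p^{3} = 16 · 1/8 = 2.
Numerically: E[X] ≈ 2.

E[X] = 16 · (1/2)^{3} = 2 ≈ 2.


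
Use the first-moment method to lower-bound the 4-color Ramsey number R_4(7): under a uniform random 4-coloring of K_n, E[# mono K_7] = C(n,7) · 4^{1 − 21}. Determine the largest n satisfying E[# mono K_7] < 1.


We need C(n, 7) · 4^{1 − 21} < 1, i.e. C(n, 7) < 4^{21 − 1} = 1099511627776.
Check values of n near the boundary:
  n = 179: C(179, 7) = 1037437234460; 1037437234460 < 1099511627776? YES
  n = 180: C(180, 7) = 1079414463600; 1079414463600 < 1099511627776? YES
  n = 181: C(181, 7) = 1122839183400; 1122839183400 < 1099511627776? NO
The largest n with C(n, 7) < 1099511627776 is n = 180 (where E[X] = 67463403975/68719476736 ≈ 0.98172). Hence R_4(7) > 180, i.e. R_4(7) ≥ 181.

Largest n = 180; hence R_4(7) > 180.


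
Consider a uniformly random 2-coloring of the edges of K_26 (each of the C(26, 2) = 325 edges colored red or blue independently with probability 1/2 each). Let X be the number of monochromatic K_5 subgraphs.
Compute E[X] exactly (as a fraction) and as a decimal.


Let X = Σ_S X_S over the C(26, 5) = 65780 subsets S of size 5, where X_S = 1 if the K_5 on S is monochromatic.
For a fixed S, the K_5 on S has C(5, 2) = 10 edges. P[all 10 edges red] = (1/2)^10, and likewise for blue, so P[monochromatic] = 2·(1/2)^10 = 2^{1 − 10} = 1/512.
Summing: E[X] = C(26, 5) · 2^{1 − 10} = 65780 · 1/512 = 16445/128.
Numerically: E[X] ≈ 128.47656.

E[X] = C(26,5)·2^(1−C(5,2)) = 16445/128 ≈ 128.47656.


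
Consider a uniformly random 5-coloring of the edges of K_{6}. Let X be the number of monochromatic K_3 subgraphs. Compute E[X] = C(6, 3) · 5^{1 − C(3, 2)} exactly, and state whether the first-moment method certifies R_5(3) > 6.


E[X] = C(6, 3) · 5^{1 − 3} = 20 · 5^{−2} = 20/25.
As a reduced fraction: E[X] = 4/5 ≈ 0.8000.
Is E[X] < 1? YES.
Since E[X] < 1, there exists a 5-coloring of K_{6} with no monochromatic K_3; hence R_5(3) > 6.

E[X] = 4/5 ≈ 0.8000; E[X] < 1, so R_5(3) > 6.


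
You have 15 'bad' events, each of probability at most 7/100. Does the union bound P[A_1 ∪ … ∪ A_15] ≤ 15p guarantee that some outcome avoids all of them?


Union bound: P[∪_{i=1}^{15} A_i] ≤ Σ_i P[A_i] ≤ 15·p = 15·(7/100) = 21/20.
Numerically: 21/20 ≈ 1.050000.
Is 21/20 < 1? NO.
Since the bound 21/20 is ≥ 1, the union bound is uninformative here; it does NOT by itself certify existence.

15·p = 21/20 ≈ 1.050000; existence NOT certified by the union bound.


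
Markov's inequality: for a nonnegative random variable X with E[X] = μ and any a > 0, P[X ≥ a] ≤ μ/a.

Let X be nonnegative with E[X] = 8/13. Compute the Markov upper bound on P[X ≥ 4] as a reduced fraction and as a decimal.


μ = E[X] = 8/13, a = 4.
Markov: P[X ≥ 4] ≤ μ/a = (8/13)/4 = 2/13.
Numerically: ≈ 0.153846.
(Since a = 4 > μ = 0.615385, the bound 2/13 is < 1 and informative.)

P[X ≥ 4] ≤ 2/13 ≈ 0.153846.


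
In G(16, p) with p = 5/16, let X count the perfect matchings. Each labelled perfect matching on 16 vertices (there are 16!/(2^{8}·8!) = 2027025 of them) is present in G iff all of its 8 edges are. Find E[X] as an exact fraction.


K_16 has 16!/(2^{8}·8!) = 2027025 labelled perfect matchings.
For each such perfect matching H, let X_H = 1 if all 8 edges of H are present in G. Then P[X_H = 1] = p^{8} = (5/16)^{8} = 390625/4294967296.
By linearity of expectation: E[X] = Σ_H E[X_H] = 2027025 · p^{8} = 2027025 · 390625/4294967296 = 791806640625/4294967296.
Numerically: E[X] ≈ 184.357.

E[X] = 2027025 · (5/16)^{8} = 791806640625/4294967296 ≈ 184.357.


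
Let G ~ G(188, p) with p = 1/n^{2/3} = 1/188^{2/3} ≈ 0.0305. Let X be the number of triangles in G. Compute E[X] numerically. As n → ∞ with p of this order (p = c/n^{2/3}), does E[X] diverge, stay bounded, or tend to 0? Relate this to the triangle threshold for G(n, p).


Number of potential triangles: C(188, 3) = 1089836.
Each occurs with probability p³ ≈ (0.0305)³ ≈ 2.82933e-05.
By linearity: E[X] = C(188, 3)·p³ ≈ 1089836 · 2.82933e-05 ≈ 30.835.
Since α = 2/3 < 1, p = c/n^{2/3} ≫ 1/n is above the triangle threshold p ~ 1/n. Asymptotically E[X] ~ (c³/6)·n^{3(1−α)} = (1³/6)·n^{1} → ∞; triangles are abundant w.h.p.

E[X] ≈ 30.835; in regime p = Θ(1/n^{2/3}) E[X] diverges (above the triangle threshold p ~ 1/n).


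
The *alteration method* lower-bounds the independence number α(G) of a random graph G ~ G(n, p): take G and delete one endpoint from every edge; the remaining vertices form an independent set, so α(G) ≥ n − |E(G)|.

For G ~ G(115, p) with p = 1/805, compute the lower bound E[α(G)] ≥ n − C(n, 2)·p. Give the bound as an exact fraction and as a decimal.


E[|E(G)|] = C(115, 2)·p = 6555 · (1/805) = 57/7.
E[α(G)] ≥ n − E[|E(G)|] = 115 − 57/7 = 748/7.
Numerically: ≈ 106.85714.
(This is only a lower bound; the true E[α(G)] may be larger.)

E[α(G)] ≥ 748/7 ≈ 106.85714.


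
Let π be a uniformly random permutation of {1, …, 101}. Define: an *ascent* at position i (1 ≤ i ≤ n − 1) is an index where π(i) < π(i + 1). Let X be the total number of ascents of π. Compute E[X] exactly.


Write X = Σ X_I over i = 1, …, 100, with X_I the indicator of one ascent.
There are 100 indicators.
For each fixed i, the pair (π(i), π(i+1)) is a uniformly random ordered pair of distinct values from {1, …, 101}; by symmetry P[π(i) < π(i+1)] = 1/2.
By linearity: E[X] = 100 · (1/2) = (101 − 1) · (1/2) = 50 ≈ 50.0000.

E[X] = 50 = 50.0000.


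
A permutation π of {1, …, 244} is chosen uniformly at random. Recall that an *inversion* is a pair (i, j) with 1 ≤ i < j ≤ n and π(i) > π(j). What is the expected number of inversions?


Write X = Σ X_I over the C(244, 2) = 29646 pairs i < j, with X_I the indicator of one inversion.
There are 29646 indicators.
For each fixed pair i < j, the values π(i) and π(j) are two distinct elements of {1, …, 244} in uniformly random order; by symmetry P[π(i) > π(j)] = 1/2.
By linearity: E[X] = 29646 · (1/2) = C(244, 2) · (1/2) = 29646/2 = 14823 ≈ 14823.000.

E[X] = 14823 = 14823.000.


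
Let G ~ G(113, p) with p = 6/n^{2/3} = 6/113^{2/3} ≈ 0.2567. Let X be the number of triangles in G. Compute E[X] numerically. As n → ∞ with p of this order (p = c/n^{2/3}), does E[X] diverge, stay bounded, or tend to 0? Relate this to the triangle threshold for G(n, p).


Number of potential triangles: C(113, 3) = 234136.
Each occurs with probability p³ ≈ (0.2567)³ ≈ 1.691597e-02.
By linearity: E[X] = C(113, 3)·p³ ≈ 234136 · 1.691597e-02 ≈ 3960.6372.
Since α = 2/3 < 1, p = c/n^{2/3} ≫ 1/n is above the triangle threshold p ~ 1/n. Asymptotically E[X] ~ (c³/6)·n^{3(1−α)} = (6³/6)·n^{1} → ∞; triangles are abundant w.h.p.

E[X] ≈ 3960.6372; in regime p = Θ(1/n^{2/3}) E[X] diverges (above the triangle threshold p ~ 1/n).


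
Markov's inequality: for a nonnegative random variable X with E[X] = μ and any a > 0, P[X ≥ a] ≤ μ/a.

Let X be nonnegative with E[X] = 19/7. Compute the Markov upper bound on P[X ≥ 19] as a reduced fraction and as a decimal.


μ = E[X] = 19/7, a = 19.
Markov: P[X ≥ 19] ≤ μ/a = (19/7)/19 = 1/7.
Numerically: ≈ 0.142857.
(Since a = 19 > μ = 2.714286, the bound 1/7 is < 1 and informative.)

P[X ≥ 19] ≤ 1/7 ≈ 0.142857.


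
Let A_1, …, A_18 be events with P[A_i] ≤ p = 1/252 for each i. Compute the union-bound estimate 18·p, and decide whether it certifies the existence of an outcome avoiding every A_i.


Union bound: P[∪_{i=1}^{18} A_i] ≤ Σ_i P[A_i] ≤ 18·p = 18·(1/252) = 1/14.
Numerically: 1/14 ≈ 0.0714.
Is 1/14 < 1? YES.
Since P[∪ A_i] ≤ 1/14 < 1, the complement has P[∩ A_i^c] ≥ 1 − 1/14 = 13/14 > 0, so some outcome avoids every A_i.

18·p = 1/14 ≈ 0.0714; existence CERTIFIED by the union bound.


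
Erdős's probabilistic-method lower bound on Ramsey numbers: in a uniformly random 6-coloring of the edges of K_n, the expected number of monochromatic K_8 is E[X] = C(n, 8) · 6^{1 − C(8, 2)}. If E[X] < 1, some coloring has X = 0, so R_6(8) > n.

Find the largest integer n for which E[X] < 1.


We need C(n, 8) · 6^{1 − 28} < 1, i.e. C(n, 8) < 6^{28 − 1} = 1023490369077469249536.
Check values of n near the boundary:
  n = 1593: C(1593, 8) = 1010555394551193970323; 1010555394551193970323 < 1023490369077469249536? YES
  n = 1594: C(1594, 8) = 1015652773590544255167; 1015652773590544255167 < 1023490369077469249536? YES
  n = 1595: C(1595, 8) = 1020772636343363633895; 1020772636343363633895 < 1023490369077469249536? YES
  n = 1596: C(1596, 8) = 1025915067760710553965; 1025915067760710553965 < 1023490369077469249536? NO
  n = 1597: C(1597, 8) = 1031080153060953275445; 1031080153060953275445 < 1023490369077469249536? NO
The largest n with C(n, 8) < 1023490369077469249536 is n = 1595 (where E[X] = 113419181815929292655/113721152119718805504 ≈ 0.997345). Hence R_6(8) > 1595, i.e. R_6(8) ≥ 1596.

Largest n = 1595; hence R_6(8) > 1595.


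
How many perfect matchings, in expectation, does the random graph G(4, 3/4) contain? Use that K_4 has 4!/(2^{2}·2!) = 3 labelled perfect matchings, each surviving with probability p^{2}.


K_4 has 4!/(2^{2}·2!) = 3 labelled perfect matchings.
For each such perfect matching H, let X_H = 1 if all 2 edges of H are present in G. Then P[X_H = 1] = p^{2} = (3/4)^{2} = 9/16.
By linearity of expectation: E[X] = Σ_H E[X_H] = 3 · p^{2} = 3 · 9/16 = 27/16.
Numerically: E[X] ≈ 1.69.

E[X] = 3 · (3/4)^{2} = 27/16 ≈ 1.69.


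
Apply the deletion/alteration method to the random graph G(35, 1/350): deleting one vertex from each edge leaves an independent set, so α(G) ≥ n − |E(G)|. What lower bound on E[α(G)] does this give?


E[|E(G)|] = C(35, 2)·p = 595 · (1/350) = 17/10.
E[α(G)] ≥ n − E[|E(G)|] = 35 − 17/10 = 333/10.
Numerically: ≈ 33.30000.
(This is only a lower bound; the true E[α(G)] may be larger.)

E[α(G)] ≥ 333/10 ≈ 33.30000.


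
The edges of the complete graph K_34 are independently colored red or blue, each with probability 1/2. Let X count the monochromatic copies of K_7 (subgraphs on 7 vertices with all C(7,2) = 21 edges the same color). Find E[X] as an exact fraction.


Let X = Σ_S X_S over the C(34, 7) = 5379616 subsets S of size 7, where X_S = 1 if the K_7 on S is monochromatic.
For a fixed S, the K_7 on S has C(7, 2) = 21 edges. P[all 21 edges red] = (1/2)^21, and likewise for blue, so P[monochromatic] = 2·(1/2)^21 = 2^{1 − 21} = 1/1048576.
By linearity of expectation: E[X] = C(34, 7) · 2^{1 − 21} = 5379616 · 1/1048576 = 168113/32768.
Numerically: E[X] ≈ 5.130402.

E[X] = C(34,7)·2^(1−C(7,2)) = 168113/32768 ≈ 5.130402.


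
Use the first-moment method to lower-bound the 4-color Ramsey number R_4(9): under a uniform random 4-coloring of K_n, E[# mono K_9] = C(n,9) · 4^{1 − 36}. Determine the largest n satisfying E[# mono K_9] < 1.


We need C(n, 9) · 4^{1 − 36} < 1, i.e. C(n, 9) < 4^{36 − 1} = 1180591620717411303424.
Check values of n near the boundary:
  n = 913: C(913, 9) = 1167605542753639808390; 1167605542753639808390 < 1180591620717411303424? YES
  n = 914: C(914, 9) = 1179217089587653905932; 1179217089587653905932 < 1180591620717411303424? YES
  n = 915: C(915, 9) = 1190931166636537885130; 1190931166636537885130 < 1180591620717411303424? NO
The largest n with C(n, 9) < 1180591620717411303424 is n = 914 (where E[X] = 294804272396913476483/295147905179352825856 ≈ 0.998836). Hence R_4(9) > 914, i.e. R_4(9) ≥ 915.

Largest n = 914; hence R_4(9) > 914.


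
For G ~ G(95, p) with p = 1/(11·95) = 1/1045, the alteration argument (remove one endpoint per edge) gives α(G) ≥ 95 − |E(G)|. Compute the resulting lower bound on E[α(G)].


E[|E(G)|] = C(95, 2)·p = 4465 · (1/1045) = 47/11.
E[α(G)] ≥ n − E[|E(G)|] = 95 − 47/11 = 998/11.
Numerically: ≈ 90.7273.
(This is only a lower bound; the true E[α(G)] may be larger.)

E[α(G)] ≥ 998/11 ≈ 90.7273.


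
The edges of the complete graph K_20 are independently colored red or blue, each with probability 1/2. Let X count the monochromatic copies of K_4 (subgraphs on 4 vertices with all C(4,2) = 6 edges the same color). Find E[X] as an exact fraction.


Let X = Σ_S X_S over the C(20, 4) = 4845 subsets S of size 4, where X_S = 1 if the K_4 on S is monochromatic.
For a fixed S, the K_4 on S has C(4, 2) = 6 edges. P[all 6 edges red] = (1/2)^6, and likewise for blue, so P[monochromatic] = 2·(1/2)^6 = 2^{1 − 6} = 1/32.
By linearity of expectation: E[X] = C(20, 4) · 2^{1 − 6} = 4845 · 1/32 = 4845/32.
Numerically: E[X] ≈ 151.40625.

E[X] = C(20,4)·2^(1−C(4,2)) = 4845/32 ≈ 151.40625.


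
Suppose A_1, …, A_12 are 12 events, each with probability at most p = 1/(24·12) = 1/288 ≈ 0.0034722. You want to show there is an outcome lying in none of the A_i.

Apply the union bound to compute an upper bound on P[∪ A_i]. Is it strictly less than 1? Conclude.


Union bound: P[∪_{i=1}^{12} A_i] ≤ Σ_i P[A_i] ≤ 12·p = 12·(1/288) = 1/24.
Numerically: 1/24 ≈ 0.0416667.
Is 1/24 < 1? YES.
Since P[∪ A_i] ≤ 1/24 < 1, the complement has P[∩ A_i^c] ≥ 1 − 1/24 = 23/24 > 0, so some outcome avoids every A_i.

12·p = 1/24 ≈ 0.0416667; existence CERTIFIED by the union bound.


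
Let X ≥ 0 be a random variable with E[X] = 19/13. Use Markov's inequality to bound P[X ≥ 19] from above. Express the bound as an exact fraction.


μ = E[X] = 19/13, a = 19.
Markov: P[X ≥ 19] ≤ μ/a = (19/13)/19 = 1/13.
Numerically: ≈ 0.076923.
(Since a = 19 > μ = 1.461538, the bound 1/13 is < 1 and informative.)

P[X ≥ 19] ≤ 1/13 ≈ 0.076923.


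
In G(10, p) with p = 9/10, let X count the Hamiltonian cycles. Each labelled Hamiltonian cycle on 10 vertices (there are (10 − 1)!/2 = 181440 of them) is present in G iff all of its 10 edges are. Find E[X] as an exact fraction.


K_10 has (10 − 1)!/2 = 181440 labelled Hamiltonian cycles.
For each such Hamiltonian cycle H, let X_H = 1 if all 10 edges of H are present in G. Then P[X_H = 1] = p^{10} = (9/10)^{10} = 3486784401/10000000000.
Summing the indicators: E[X] = Σ_H E[X_H] = 181440 · p^{10} = 181440 · 3486784401/10000000000 = 1977006755367/31250000.
Numerically: E[X] ≈ 63264.2.

E[X] = 181440 · (9/10)^{10} = 1977006755367/31250000 ≈ 63264.2.


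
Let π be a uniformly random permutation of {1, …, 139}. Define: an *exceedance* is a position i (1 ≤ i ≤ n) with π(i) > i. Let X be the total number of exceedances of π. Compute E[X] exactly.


Write X = Σ_{i=1}^{139} X_i, where X_i = 1_{π(i) > i}.
For each fixed i, π(i) is uniform over {1, …, 139} (marginal of a uniform permutation), so P[π(i) > i] = (n − i)/n. Summing: Σ_{i=1}^{139} (n − i)/n = (0 + 1 + … + 138)/139 = 139(139 − 1)/(2·139) = (139 − 1)/2.
Hence E[X] = Σ_{i=1}^{139} (139 − i)/139 = 69 ≈ 69.00000.

E[X] = 69 = 69.00000.


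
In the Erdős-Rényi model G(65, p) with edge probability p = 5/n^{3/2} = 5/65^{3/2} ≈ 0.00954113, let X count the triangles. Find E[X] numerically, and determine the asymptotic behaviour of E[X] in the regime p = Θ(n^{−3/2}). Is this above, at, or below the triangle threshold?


Number of potential triangles: C(65, 3) = 43680.
Each occurs with probability p³ ≈ (0.00954113)³ ≈ 8.68560167e-07.
By linearity: E[X] = C(65, 3)·p³ ≈ 43680 · 8.68560167e-07 ≈ 0.037939.
Since α = 3/2 > 1, p = c/n^{3/2} = o(1/n) is below the triangle threshold p ~ 1/n. Asymptotically E[X] ~ (c³/6)·n^{3(1−α)} = (5³/6)·n^{-1.5} → 0, so by Markov's inequality G has no triangles w.h.p.

E[X] ≈ 0.037939; in regime p = Θ(1/n^{3/2}) E[X] tends to 0 (below the triangle threshold p ~ 1/n).


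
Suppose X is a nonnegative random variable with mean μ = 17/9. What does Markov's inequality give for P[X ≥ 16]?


μ = E[X] = 17/9, a = 16.
Markov: P[X ≥ 16] ≤ μ/a = (17/9)/16 = 17/144.
Numerically: ≈ 0.11806.
(Since a = 16 > μ = 1.88889, the bound 17/144 is < 1 and informative.)

P[X ≥ 16] ≤ 17/144 ≈ 0.11806.


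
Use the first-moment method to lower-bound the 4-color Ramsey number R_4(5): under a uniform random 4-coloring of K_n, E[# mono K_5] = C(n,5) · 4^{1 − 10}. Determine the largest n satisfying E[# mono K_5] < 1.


We need C(n, 5) · 4^{1 − 10} < 1, i.e. C(n, 5) < 4^{10 − 1} = 262144.
Check values of n near the boundary:
  n = 30: C(30, 5) = 142506; 142506 < 262144? YES
  n = 31: C(31, 5) = 169911; 169911 < 262144? YES
  n = 32: C(32, 5) = 201376; 201376 < 262144? YES
  n = 33: C(33, 5) = 237336; 237336 < 262144? YES
  n = 34: C(34, 5) = 278256; 278256 < 262144? NO
  n = 35: C(35, 5) = 324632; 324632 < 262144? NO
The largest n with C(n, 5) < 262144 is n = 33 (where E[X] = 29667/32768 ≈ 0.90536). Hence R_4(5) > 33, i.e. R_4(5) ≥ 34.

Largest n = 33; hence R_4(5) > 33.


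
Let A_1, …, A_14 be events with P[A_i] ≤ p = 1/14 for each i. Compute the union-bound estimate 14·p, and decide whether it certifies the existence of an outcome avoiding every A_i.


Union bound: P[∪_{i=1}^{14} A_i] ≤ Σ_i P[A_i] ≤ 14·p = 14·(1/14) = 1.
Numerically: 1 ≈ 1.000.
Is 1 < 1? NO.
Since the bound 1 is ≥ 1, the union bound is uninformative here; it does NOT by itself certify existence.

14·p = 1 ≈ 1.000; existence NOT certified by the union bound.


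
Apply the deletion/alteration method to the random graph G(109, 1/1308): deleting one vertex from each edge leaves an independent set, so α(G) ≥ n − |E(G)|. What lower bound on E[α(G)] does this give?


E[|E(G)|] = C(109, 2)·p = 5886 · (1/1308) = 9/2.
E[α(G)] ≥ n − E[|E(G)|] = 109 − 9/2 = 209/2.
Numerically: ≈ 104.50000.
(This is only a lower bound; the true E[α(G)] may be larger.)

E[α(G)] ≥ 209/2 ≈ 104.50000.


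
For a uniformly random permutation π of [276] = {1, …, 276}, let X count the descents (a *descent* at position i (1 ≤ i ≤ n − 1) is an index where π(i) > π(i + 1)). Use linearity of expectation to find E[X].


Write X = Σ X_I over i = 1, …, 275, with X_I the indicator of one descent.
There are 275 indicators.
For each fixed i, the pair (π(i), π(i+1)) is a uniformly random ordered pair of distinct values from {1, …, 276}; by symmetry P[π(i) > π(i+1)] = 1/2.
By linearity: E[X] = 275 · (1/2) = (276 − 1) · (1/2) = 275/2 ≈ 137.500.

E[X] = 275/2 = 137.500.


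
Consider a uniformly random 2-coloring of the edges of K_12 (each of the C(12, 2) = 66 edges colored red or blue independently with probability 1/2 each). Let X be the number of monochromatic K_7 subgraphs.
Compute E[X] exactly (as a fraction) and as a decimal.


Let X = Σ_S X_S over the C(12, 7) = 792 subsets S of size 7, where X_S = 1 if the K_7 on S is monochromatic.
For a fixed S, the K_7 on S has C(7, 2) = 21 edges. P[all 21 edges red] = (1/2)^21, and likewise for blue, so P[monochromatic] = 2·(1/2)^21 = 2^{1 − 21} = 1/1048576.
By linearity: E[X] = C(12, 7) · 2^{1 − 21} = 792 · 1/1048576 = 99/131072.
Numerically: E[X] ≈ 0.0008.

E[X] = C(12,7)·2^(1−C(7,2)) = 99/131072 ≈ 0.0008.


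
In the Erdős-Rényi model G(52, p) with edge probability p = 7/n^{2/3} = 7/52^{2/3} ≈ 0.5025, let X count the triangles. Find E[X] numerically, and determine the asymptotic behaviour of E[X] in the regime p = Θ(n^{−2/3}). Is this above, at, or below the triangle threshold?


Number of potential triangles: C(52, 3) = 22100.
Each occurs with probability p³ ≈ (0.5025)³ ≈ 1.268491e-01.
By linearity: E[X] = C(52, 3)·p³ ≈ 22100 · 1.268491e-01 ≈ 2803.3654.
Since α = 2/3 < 1, p = c/n^{2/3} ≫ 1/n is above the triangle threshold p ~ 1/n. Asymptotically E[X] ~ (c³/6)·n^{3(1−α)} = (7³/6)·n^{1} → ∞; triangles are abundant w.h.p.

E[X] ≈ 2803.3654; in regime p = Θ(1/n^{2/3}) E[X] diverges (above the triangle threshold p ~ 1/n).


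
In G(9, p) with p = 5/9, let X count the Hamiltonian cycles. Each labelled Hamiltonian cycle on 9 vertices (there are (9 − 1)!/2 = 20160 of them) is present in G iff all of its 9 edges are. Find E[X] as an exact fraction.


K_9 has (9 − 1)!/2 = 20160 labelled Hamiltonian cycles.
For each such Hamiltonian cycle H, let X_H = 1 if all 9 edges of H are present in G. Then P[X_H = 1] = p^{9} = (5/9)^{9} = 1953125/387420489.
By linearity: E[X] = Σ_H E[X_H] = 20160 · p^{9} = 20160 · 1953125/387420489 = 4375000000/43046721.
Numerically: E[X] ≈ 101.6.

E[X] = 20160 · (5/9)^{9} = 4375000000/43046721 ≈ 101.6.


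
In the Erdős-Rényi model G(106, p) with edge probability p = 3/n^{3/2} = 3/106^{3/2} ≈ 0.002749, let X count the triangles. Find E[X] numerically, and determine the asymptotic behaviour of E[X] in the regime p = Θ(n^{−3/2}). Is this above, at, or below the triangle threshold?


Number of potential triangles: C(106, 3) = 192920.
Each occurs with probability p³ ≈ (0.002749)³ ≈ 2.077243e-08.
By linearity: E[X] = C(106, 3)·p³ ≈ 192920 · 2.077243e-08 ≈ 0.0040.
Since α = 3/2 > 1, p = c/n^{3/2} = o(1/n) is below the triangle threshold p ~ 1/n. Asymptotically E[X] ~ (c³/6)·n^{3(1−α)} = (3³/6)·n^{-1.5} → 0, so by Markov's inequality G has no triangles w.h.p.

E[X] ≈ 0.0040; in regime p = Θ(1/n^{3/2}) E[X] tends to 0 (below the triangle threshold p ~ 1/n).


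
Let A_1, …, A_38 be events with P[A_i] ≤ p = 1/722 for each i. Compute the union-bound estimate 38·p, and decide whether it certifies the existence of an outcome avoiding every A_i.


Union bound: P[∪_{i=1}^{38} A_i] ≤ Σ_i P[A_i] ≤ 38·p = 38·(1/722) = 1/19.
Numerically: 1/19 ≈ 0.0526316.
Is 1/19 < 1? YES.
Since P[∪ A_i] ≤ 1/19 < 1, the complement has P[∩ A_i^c] ≥ 1 − 1/19 = 18/19 > 0, so some outcome avoids every A_i.

38·p = 1/19 ≈ 0.0526316; existence CERTIFIED by the union bound.


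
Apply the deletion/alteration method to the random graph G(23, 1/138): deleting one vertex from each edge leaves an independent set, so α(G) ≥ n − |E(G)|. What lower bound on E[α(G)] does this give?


E[|E(G)|] = C(23, 2)·p = 253 · (1/138) = 11/6.
E[α(G)] ≥ n − E[|E(G)|] = 23 − 11/6 = 127/6.
Numerically: ≈ 21.1667.
(This is only a lower bound; the true E[α(G)] may be larger.)

E[α(G)] ≥ 127/6 ≈ 21.1667.


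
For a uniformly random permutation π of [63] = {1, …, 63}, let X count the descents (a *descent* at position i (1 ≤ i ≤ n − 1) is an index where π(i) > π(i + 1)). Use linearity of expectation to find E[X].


Write X = Σ X_I over i = 1, …, 62, with X_I the indicator of one descent.
There are 62 indicators.
For each fixed i, the pair (π(i), π(i+1)) is a uniformly random ordered pair of distinct values from {1, …, 63}; by symmetry P[π(i) > π(i+1)] = 1/2.
By linearity: E[X] = 62 · (1/2) = (63 − 1) · (1/2) = 31 ≈ 31.00000.

E[X] = 31 = 31.00000.


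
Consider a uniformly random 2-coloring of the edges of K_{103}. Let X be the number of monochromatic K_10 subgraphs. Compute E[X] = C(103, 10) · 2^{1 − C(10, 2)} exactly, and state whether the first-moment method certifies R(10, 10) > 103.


E[X] = C(103, 10) · 2^{1 − 45} = 23591276125340 · 2^{−44} = 23591276125340/17592186044416.
As a reduced fraction: E[X] = 5897819031335/4398046511104 ≈ 1.3410088.
Is E[X] < 1? NO.
Since E[X] ≥ 1, the first-moment bound is inconclusive at n = 103; it does NOT by itself certify R(10, 10) > 103.

E[X] = 5897819031335/4398046511104 ≈ 1.3410088; E[X] ≥ 1; first-moment method inconclusive here.


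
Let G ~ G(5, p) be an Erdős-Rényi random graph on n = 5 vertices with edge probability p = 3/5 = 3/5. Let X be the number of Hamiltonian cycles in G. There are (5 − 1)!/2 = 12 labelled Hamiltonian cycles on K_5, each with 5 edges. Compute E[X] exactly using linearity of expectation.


K_5 has (5 − 1)!/2 = 12 labelled Hamiltonian cycles.
For each such Hamiltonian cycle H, let X_H = 1 if all 5 edges of H are present in G. Then P[X_H = 1] = p^{5} = (3/5)^{5} = 243/3125.
Summing the indicators: E[X] = Σ_H E[X_H] = 12 · p^{5} = 12 · 243/3125 = 2916/3125.
Numerically: E[X] ≈ 0.93312.

E[X] = 12 · (3/5)^{5} = 2916/3125 ≈ 0.93312.


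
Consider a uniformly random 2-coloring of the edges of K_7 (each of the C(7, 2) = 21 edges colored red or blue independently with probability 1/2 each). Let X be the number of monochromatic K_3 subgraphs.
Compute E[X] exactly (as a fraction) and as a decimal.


Let X = Σ_S X_S over the C(7, 3) = 35 subsets S of size 3, where X_S = 1 if the K_3 on S is monochromatic.
For a fixed S, the K_3 on S has C(3, 2) = 3 edges. P[all 3 edges red] = (1/2)^3, and likewise for blue, so P[monochromatic] = 2·(1/2)^3 = 2^{1 − 3} = 1/4.
By linearity: E[X] = C(7, 3) · 2^{1 − 3} = 35 · 1/4 = 35/4.
Numerically: E[X] ≈ 8.750000.

E[X] = C(7,3)·2^(1−C(3,2)) = 35/4 ≈ 8.750000.


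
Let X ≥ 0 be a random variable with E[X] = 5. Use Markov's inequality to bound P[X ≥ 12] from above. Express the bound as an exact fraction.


μ = E[X] = 5, a = 12.
Markov: P[X ≥ 12] ≤ μ/a = (5)/12 = 5/12.
Numerically: ≈ 0.4167.
(Since a = 12 > μ = 5.0000, the bound 5/12 is < 1 and informative.)

P[X ≥ 12] ≤ 5/12 ≈ 0.4167.


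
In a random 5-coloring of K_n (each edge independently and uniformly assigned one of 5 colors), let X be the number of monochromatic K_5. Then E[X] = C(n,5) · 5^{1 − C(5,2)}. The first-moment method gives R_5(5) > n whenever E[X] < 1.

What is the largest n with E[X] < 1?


We need C(n, 5) · 5^{1 − 10} < 1, i.e. C(n, 5) < 5^{10 − 1} = 1953125.
Check values of n near the boundary:
  n = 46: C(46, 5) = 1370754; 1370754 < 1953125? YES
  n = 47: C(47, 5) = 1533939; 1533939 < 1953125? YES
  n = 48: C(48, 5) = 1712304; 1712304 < 1953125? YES
  n = 49: C(49, 5) = 1906884; 1906884 < 1953125? YES
  n = 50: C(50, 5) = 2118760; 2118760 < 1953125? NO
  n = 51: C(51, 5) = 2349060; 2349060 < 1953125? NO
  n = 52: C(52, 5) = 2598960; 2598960 < 1953125? NO
The largest n with C(n, 5) < 1953125 is n = 49 (where E[X] = 1906884/1953125 ≈ 0.9763). Hence R_5(5) > 49, i.e. R_5(5) ≥ 50.

Largest n = 49; hence R_5(5) > 49.


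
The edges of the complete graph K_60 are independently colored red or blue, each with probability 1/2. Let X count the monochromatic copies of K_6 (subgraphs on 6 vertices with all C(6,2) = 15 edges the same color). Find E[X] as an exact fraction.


Let X = Σ_S X_S over the C(60, 6) = 50063860 subsets S of size 6, where X_S = 1 if the K_6 on S is monochromatic.
For a fixed S, the K_6 on S has C(6, 2) = 15 edges. P[all 15 edges red] = (1/2)^15, and likewise for blue, so P[monochromatic] = 2·(1/2)^15 = 2^{1 − 15} = 1/16384.
Summing: E[X] = C(60, 6) · 2^{1 − 15} = 50063860 · 1/16384 = 12515965/4096.
Numerically: E[X] ≈ 3055.656.

E[X] = C(60,6)·2^(1−C(6,2)) = 12515965/4096 ≈ 3055.656.


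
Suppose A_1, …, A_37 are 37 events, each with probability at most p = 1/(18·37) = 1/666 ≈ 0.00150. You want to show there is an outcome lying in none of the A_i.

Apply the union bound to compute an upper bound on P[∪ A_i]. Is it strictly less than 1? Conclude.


Union bound: P[∪_{i=1}^{37} A_i] ≤ Σ_i P[A_i] ≤ 37·p = 37·(1/666) = 1/18.
Numerically: 1/18 ≈ 0.05556.
Is 1/18 < 1? YES.
Since P[∪ A_i] ≤ 1/18 < 1, the complement has P[∩ A_i^c] ≥ 1 − 1/18 = 17/18 > 0, so some outcome avoids every A_i.

37·p = 1/18 ≈ 0.05556; existence CERTIFIED by the union bound.


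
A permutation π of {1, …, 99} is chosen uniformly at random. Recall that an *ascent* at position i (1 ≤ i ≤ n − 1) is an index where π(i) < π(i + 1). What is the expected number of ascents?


Write X = Σ X_I over i = 1, …, 98, with X_I the indicator of one ascent.
There are 98 indicators.
For each fixed i, the pair (π(i), π(i+1)) is a uniformly random ordered pair of distinct values from {1, …, 99}; by symmetry P[π(i) < π(i+1)] = 1/2.
By linearity: E[X] = 98 · (1/2) = (99 − 1) · (1/2) = 49 ≈ 49.0000.

E[X] = 49 = 49.0000.


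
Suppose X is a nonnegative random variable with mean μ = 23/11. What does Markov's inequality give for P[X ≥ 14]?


μ = E[X] = 23/11, a = 14.
Markov: P[X ≥ 14] ≤ μ/a = (23/11)/14 = 23/154.
Numerically: ≈ 0.14935.
(Since a = 14 > μ = 2.09091, the bound 23/154 is < 1 and informative.)

P[X ≥ 14] ≤ 23/154 ≈ 0.14935.


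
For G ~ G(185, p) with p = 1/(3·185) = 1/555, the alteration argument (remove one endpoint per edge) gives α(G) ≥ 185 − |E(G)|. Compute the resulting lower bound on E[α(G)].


E[|E(G)|] = C(185, 2)·p = 17020 · (1/555) = 92/3.
E[α(G)] ≥ n − E[|E(G)|] = 185 − 92/3 = 463/3.
Numerically: ≈ 154.333.
(This is only a lower bound; the true E[α(G)] may be larger.)

E[α(G)] ≥ 463/3 ≈ 154.333.


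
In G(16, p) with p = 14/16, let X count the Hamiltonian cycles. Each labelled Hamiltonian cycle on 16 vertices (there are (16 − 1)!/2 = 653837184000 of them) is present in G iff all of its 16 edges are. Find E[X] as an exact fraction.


K_16 has (16 − 1)!/2 = 653837184000 labelled Hamiltonian cycles.
For each such Hamiltonian cycle H, let X_H = 1 if all 16 edges of H are present in G. Then P[X_H = 1] = p^{16} = (7/8)^{16} = 33232930569601/281474976710656.
By linearity: E[X] = Σ_H E[X_H] = 653837184000 · p^{16} = 653837184000 · 33232930569601/281474976710656 = 21219654042671322112875/274877906944.
Numerically: E[X] ≈ 7.71967e+10.

E[X] = 653837184000 · (7/8)^{16} = 21219654042671322112875/274877906944 ≈ 7.71967e+10.


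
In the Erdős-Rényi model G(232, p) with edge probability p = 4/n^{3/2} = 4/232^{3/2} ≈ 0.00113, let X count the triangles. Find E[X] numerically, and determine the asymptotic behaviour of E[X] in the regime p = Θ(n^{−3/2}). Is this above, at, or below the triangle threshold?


Number of potential triangles: C(232, 3) = 2054360.
Each occurs with probability p³ ≈ (0.00113)³ ≈ 1.45039e-09.
By linearity: E[X] = C(232, 3)·p³ ≈ 2054360 · 1.45039e-09 ≈ 0.003.
Since α = 3/2 > 1, p = c/n^{3/2} = o(1/n) is below the triangle threshold p ~ 1/n. Asymptotically E[X] ~ (c³/6)·n^{3(1−α)} = (4³/6)·n^{-1.5} → 0, so by Markov's inequality G has no triangles w.h.p.

E[X] ≈ 0.003; in regime p = Θ(1/n^{3/2}) E[X] tends to 0 (below the triangle threshold p ~ 1/n).


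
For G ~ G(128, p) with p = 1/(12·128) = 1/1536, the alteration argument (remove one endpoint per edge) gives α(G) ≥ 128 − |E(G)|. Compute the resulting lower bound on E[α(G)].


E[|E(G)|] = C(128, 2)·p = 8128 · (1/1536) = 127/24.
E[α(G)] ≥ n − E[|E(G)|] = 128 − 127/24 = 2945/24.
Numerically: ≈ 122.70833.
(This is only a lower bound; the true E[α(G)] may be larger.)

E[α(G)] ≥ 2945/24 ≈ 122.70833.


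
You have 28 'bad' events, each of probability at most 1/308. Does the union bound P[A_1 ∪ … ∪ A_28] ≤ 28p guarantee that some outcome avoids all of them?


Union bound: P[∪_{i=1}^{28} A_i] ≤ Σ_i P[A_i] ≤ 28·p = 28·(1/308) = 1/11.
Numerically: 1/11 ≈ 0.091.
Is 1/11 < 1? YES.
Since P[∪ A_i] ≤ 1/11 < 1, the complement has P[∩ A_i^c] ≥ 1 − 1/11 = 10/11 > 0, so some outcome avoids every A_i.

28·p = 1/11 ≈ 0.091; existence CERTIFIED by the union bound.


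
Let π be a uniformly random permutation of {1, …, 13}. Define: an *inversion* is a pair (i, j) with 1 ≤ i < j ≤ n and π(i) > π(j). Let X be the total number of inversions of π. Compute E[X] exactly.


Write X = Σ X_I over the C(13, 2) = 78 pairs i < j, with X_I the indicator of one inversion.
There are 78 indicators.
For each fixed pair i < j, the values π(i) and π(j) are two distinct elements of {1, …, 13} in uniformly random order; by symmetry P[π(i) > π(j)] = 1/2.
By linearity: E[X] = 78 · (1/2) = C(13, 2) · (1/2) = 78/2 = 39 ≈ 39.0000.

E[X] = 39 = 39.0000.


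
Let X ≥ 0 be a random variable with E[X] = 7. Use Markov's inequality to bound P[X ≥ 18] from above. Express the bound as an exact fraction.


μ = E[X] = 7, a = 18.
Markov: P[X ≥ 18] ≤ μ/a = (7)/18 = 7/18.
Numerically: ≈ 0.389.
(Since a = 18 > μ = 7.000, the bound 7/18 is < 1 and informative.)

P[X ≥ 18] ≤ 7/18 ≈ 0.389.


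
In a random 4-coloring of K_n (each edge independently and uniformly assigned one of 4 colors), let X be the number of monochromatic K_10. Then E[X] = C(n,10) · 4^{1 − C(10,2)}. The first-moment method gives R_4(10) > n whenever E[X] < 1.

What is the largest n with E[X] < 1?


We need C(n, 10) · 4^{1 − 45} < 1, i.e. C(n, 10) < 4^{45 − 1} = 309485009821345068724781056.
Check values of n near the boundary:
  n = 2021: C(2021, 10) = 306347841644770462864800616; 306347841644770462864800616 < 309485009821345068724781056? YES
  n = 2022: C(2022, 10) = 307870445231474093395937796; 307870445231474093395937796 < 309485009821345068724781056? YES
  n = 2023: C(2023, 10) = 309399856285778485315440716; 309399856285778485315440716 < 309485009821345068724781056? YES
  n = 2024: C(2024, 10) = 310936101848269937576192656; 310936101848269937576192656 < 309485009821345068724781056? NO
  n = 2025: C(2025, 10) = 312479209053472269772600560; 312479209053472269772600560 < 309485009821345068724781056? NO
  n = 2026: C(2026, 10) = 314029205130126398094885285; 314029205130126398094885285 < 309485009821345068724781056? NO
The largest n with C(n, 10) < 309485009821345068724781056 is n = 2023 (where E[X] = 77349964071444621328860179/77371252455336267181195264 ≈ 1.000). Hence R_4(10) > 2023, i.e. R_4(10) ≥ 2024.

Largest n = 2023; hence R_4(10) > 2023.


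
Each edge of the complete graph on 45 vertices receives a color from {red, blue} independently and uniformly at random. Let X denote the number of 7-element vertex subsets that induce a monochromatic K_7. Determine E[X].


Let X = Σ_S X_S over the C(45, 7) = 45379620 subsets S of size 7, where X_S = 1 if the K_7 on S is monochromatic.
For a fixed S, the K_7 on S has C(7, 2) = 21 edges. P[all 21 edges red] = (1/2)^21, and likewise for blue, so P[monochromatic] = 2·(1/2)^21 = 2^{1 − 21} = 1/1048576.
By linearity of expectation: E[X] = C(45, 7) · 2^{1 − 21} = 45379620 · 1/1048576 = 11344905/262144.
Numerically: E[X] ≈ 43.27738.

E[X] = C(45,7)·2^(1−C(7,2)) = 11344905/262144 ≈ 43.27738.


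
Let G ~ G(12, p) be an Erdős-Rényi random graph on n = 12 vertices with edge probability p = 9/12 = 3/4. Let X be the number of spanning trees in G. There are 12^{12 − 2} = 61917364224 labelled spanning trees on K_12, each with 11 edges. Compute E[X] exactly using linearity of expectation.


K_12 has 12^{12 − 2} = 61917364224 labelled spanning trees.
For each such spanning tree H, let X_H = 1 if all 11 edges of H are present in G. Then P[X_H = 1] = p^{11} = (3/4)^{11} = 177147/4194304.
By linearity: E[X] = Σ_H E[X_H] = 61917364224 · p^{11} = 61917364224 · 177147/4194304 = 10460353203/4.
Numerically: E[X] ≈ 2.61509e+09.

E[X] = 61917364224 · (3/4)^{11} = 10460353203/4 ≈ 2.61509e+09.


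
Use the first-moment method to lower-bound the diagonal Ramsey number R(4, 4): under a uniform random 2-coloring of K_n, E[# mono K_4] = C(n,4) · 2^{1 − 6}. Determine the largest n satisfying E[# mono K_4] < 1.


We need C(n, 4) · 2^{1 − 6} < 1, i.e. C(n, 4) < 2^{6 − 1} = 32.
Check values of n near the boundary:
  n = 4: C(4, 4) = 1; 1 < 32? YES
  n = 5: C(5, 4) = 5; 5 < 32? YES
  n = 6: C(6, 4) = 15; 15 < 32? YES
  n = 7: C(7, 4) = 35; 35 < 32? NO
  n = 8: C(8, 4) = 70; 70 < 32? NO
  n = 9: C(9, 4) = 126; 126 < 32? NO
The largest n with C(n, 4) < 32 is n = 6 (where E[X] = 15/32 ≈ 0.469). Hence R(4, 4) > 6, i.e. R(4, 4) ≥ 7.

Largest n = 6; hence R(4, 4) > 6.


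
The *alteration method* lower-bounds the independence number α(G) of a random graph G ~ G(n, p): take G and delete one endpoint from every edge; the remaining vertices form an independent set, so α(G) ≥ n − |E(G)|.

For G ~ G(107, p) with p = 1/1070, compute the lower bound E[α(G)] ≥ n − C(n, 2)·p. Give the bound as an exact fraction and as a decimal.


E[|E(G)|] = C(107, 2)·p = 5671 · (1/1070) = 53/10.
E[α(G)] ≥ n − E[|E(G)|] = 107 − 53/10 = 1017/10.
Numerically: ≈ 101.70000.
(This is only a lower bound; the true E[α(G)] may be larger.)

E[α(G)] ≥ 1017/10 ≈ 101.70000.


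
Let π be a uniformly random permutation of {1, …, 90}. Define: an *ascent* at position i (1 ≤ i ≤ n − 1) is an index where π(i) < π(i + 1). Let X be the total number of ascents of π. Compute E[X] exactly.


Write X = Σ X_I over i = 1, …, 89, with X_I the indicator of one ascent.
There are 89 indicators.
For each fixed i, the pair (π(i), π(i+1)) is a uniformly random ordered pair of distinct values from {1, …, 90}; by symmetry P[π(i) < π(i+1)] = 1/2.
By linearity: E[X] = 89 · (1/2) = (90 − 1) · (1/2) = 89/2 ≈ 44.50000.

E[X] = 89/2 = 44.50000.
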